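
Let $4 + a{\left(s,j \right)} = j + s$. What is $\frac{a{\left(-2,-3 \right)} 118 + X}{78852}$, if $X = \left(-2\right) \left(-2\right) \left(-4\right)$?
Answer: $- \frac{539}{39426} \approx -0.013671$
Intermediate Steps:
$a{\left(s,j \right)} = -4 + j + s$ ($a{\left(s,j \right)} = -4 + \left(j + s\right) = -4 + j + s$)
$X = -16$ ($X = 4 \left(-4\right) = -16$)
$\frac{a{\left(-2,-3 \right)} 118 + X}{78852} = \frac{\left(-4 - 3 - 2\right) 118 - 16}{78852} = \left(\left(-9\right) 118 - 16\right) \frac{1}{78852} = \left(-1062 - 16\right) \frac{1}{78852} = \left(-1078\right) \frac{1}{78852} = - \frac{539}{39426}$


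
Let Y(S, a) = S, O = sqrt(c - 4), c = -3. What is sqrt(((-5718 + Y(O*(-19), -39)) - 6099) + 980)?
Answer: sqrt(-10837 - 19*I*sqrt(7)) ≈ 0.2414 - 104.1*I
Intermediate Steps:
O = I*sqrt(7) (O = sqrt(-3 - 4) = sqrt(-7) = I*sqrt(7) ≈ 2.6458*I)
sqrt(((-5718 + Y(O*(-19), -39)) - 6099) + 980) = sqrt(((-5718 + (I*sqrt(7))*(-19)) - 6099) + 980) = sqrt(((-5718 - 19*I*sqrt(7)) - 6099) + 980) = sqrt((-11817 - 19*I*sqrt(7)) + 980) = sqrt(-10837 - 19*I*sqrt(7))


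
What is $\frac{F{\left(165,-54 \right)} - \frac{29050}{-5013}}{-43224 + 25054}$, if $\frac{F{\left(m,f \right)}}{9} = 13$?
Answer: $- \frac{615571}{91086210} \approx -0.0067581$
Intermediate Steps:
$F{\left(m,f \right)} = 117$ ($F{\left(m,f \right)} = 9 \cdot 13 = 117$)
$\frac{F{\left(165,-54 \right)} - \frac{29050}{-5013}}{-43224 + 25054} = \frac{117 - \frac{29050}{-5013}}{-43224 + 25054} = \frac{117 - - \frac{29050}{5013}}{-18170} = \left(117 + \frac{29050}{5013}\right) \left(- \frac{1}{18170}\right) = \frac{615571}{5013} \left(- \frac{1}{18170}\right) = - \frac{615571}{91086210}$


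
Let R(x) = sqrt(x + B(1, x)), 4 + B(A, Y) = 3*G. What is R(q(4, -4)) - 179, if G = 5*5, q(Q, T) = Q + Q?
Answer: -179 + sqrt(79) ≈ -170.11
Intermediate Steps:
q(Q, T) = 2*Q
G = 25
B(A, Y) = 71 (B(A, Y) = -4 + 3*25 = -4 + 75 = 71)
R(x) = sqrt(71 + x) (R(x) = sqrt(x + 71) = sqrt(71 + x))
R(q(4, -4)) - 179 = sqrt(71 + 2*4) - 179 = sqrt(71 + 8) - 179 = sqrt(79) - 179 = -179 + sqrt(79)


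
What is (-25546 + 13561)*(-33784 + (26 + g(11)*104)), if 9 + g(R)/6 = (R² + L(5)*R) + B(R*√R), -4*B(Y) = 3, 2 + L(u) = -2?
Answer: -98348910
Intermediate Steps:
L(u) = -4 (L(u) = -2 - 2 = -4)
B(Y) = -¾ (B(Y) = -¼*3 = -¾)
g(R) = -117/2 - 24*R + 6*R² (g(R) = -54 + 6*((R² - 4*R) - ¾) = -54 + 6*(-¾ + R² - 4*R) = -54 + (-9/2 - 24*R + 6*R²) = -117/2 - 24*R + 6*R²)
(-25546 + 13561)*(-33784 + (26 + g(11)*104)) = (-25546 + 13561)*(-33784 + (26 + (-117/2 - 24*11 + 6*11²)*104)) = -11985*(-33784 + (26 + (-117/2 - 264 + 6*121)*104)) = -11985*(-33784 + (26 + (-117/2 - 264 + 726)*104)) = -11985*(-33784 + (26 + (807/2)*104)) = -11985*(-33784 + (26 + 41964)) = -11985*(-33784 + 41990) = -11985*8206 = -98348910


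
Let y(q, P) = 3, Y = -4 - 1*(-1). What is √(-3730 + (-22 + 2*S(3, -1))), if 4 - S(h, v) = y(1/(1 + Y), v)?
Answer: 25*I*√6 ≈ 61.237*I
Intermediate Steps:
Y = -3 (Y = -4 + 1 = -3)
S(h, v) = 1 (S(h, v) = 4 - 1*3 = 4 - 3 = 1)
√(-3730 + (-22 + 2*S(3, -1))) = √(-3730 + (-22 + 2*1)) = √(-3730 + (-22 + 2)) = √(-3730 - 20) = √(-3750) = 25*I*√6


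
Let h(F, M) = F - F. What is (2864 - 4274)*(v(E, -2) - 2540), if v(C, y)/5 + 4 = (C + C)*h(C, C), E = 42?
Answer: 3609600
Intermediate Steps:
h(F, M) = 0
v(C, y) = -20 (v(C, y) = -20 + 5*((C + C)*0) = -20 + 5*((2*C)*0) = -20 + 5*0 = -20 + 0 = -20)
(2864 - 4274)*(v(E, -2) - 2540) = (2864 - 4274)*(-20 - 2540) = -1410*(-2560) = 3609600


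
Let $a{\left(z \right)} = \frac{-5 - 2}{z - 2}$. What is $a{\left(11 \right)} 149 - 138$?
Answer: $- \frac{2285}{9} \approx -253.89$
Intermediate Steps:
$a{\left(z \right)} = - \frac{7}{-2 + z}$
$a{\left(11 \right)} 149 - 138 = - \frac{7}{-2 + 11} \cdot 149 - 138 = - \frac{7}{9} \cdot 149 - 138 = \left(-7\right) \frac{1}{9} \cdot 149 - 138 = \left(- \frac{7}{9}\right) 149 - 138 = - \frac{1043}{9} - 138 = - \frac{2285}{9}$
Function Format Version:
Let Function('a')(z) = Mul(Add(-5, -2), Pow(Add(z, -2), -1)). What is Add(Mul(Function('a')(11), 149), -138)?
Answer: Rational(-2285, 9) ≈ -253.89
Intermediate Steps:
Function('a')(z) = Mul(-7, Pow(Add(-2, z), -1))
Add(Mul(Function('a')(11), 149), -138) = Add(Mul(Mul(-7, Pow(Add(-2, 11), -1)), 149), -138) = Add(Mul(Mul(-7, Pow(9, -1)), 149), -138) = Add(Mul(Mul(-7, Rational(1, 9)), 149), -138) = Add(Mul(Rational(-7, 9), 149), -138) = Add(Rational(-1043, 9), -138) = Rational(-2285, 9)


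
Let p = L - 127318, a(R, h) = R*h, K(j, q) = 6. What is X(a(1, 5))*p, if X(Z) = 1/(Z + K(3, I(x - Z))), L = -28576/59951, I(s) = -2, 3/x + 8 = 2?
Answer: -7632869994/659461 ≈ -11574.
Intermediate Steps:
x = -½ (x = 3/(-8 + 2) = 3/(-6) = 3*(-⅙) = -½ ≈ -0.50000)
L = -28576/59951 (L = -28576*1/59951 = -28576/59951 ≈ -0.47666)
X(Z) = 1/(6 + Z) (X(Z) = 1/(Z + 6) = 1/(6 + Z))
p = -7632869994/59951 (p = -28576/59951 - 127318 = -7632869994/59951 ≈ -1.2732e+5)
X(a(1, 5))*p = -7632869994/59951/(6 + 1*5) = -7632869994/59951/(6 + 5) = -7632869994/59951/11 = (1/11)*(-7632869994/59951) = -7632869994/659461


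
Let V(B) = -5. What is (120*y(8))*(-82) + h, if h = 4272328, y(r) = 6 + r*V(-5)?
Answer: 4606888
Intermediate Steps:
y(r) = 6 - 5*r (y(r) = 6 + r*(-5) = 6 - 5*r)
(120*y(8))*(-82) + h = (120*(6 - 5*8))*(-82) + 4272328 = (120*(6 - 40))*(-82) + 4272328 = (120*(-34))*(-82) + 4272328 = -4080*(-82) + 4272328 = 334560 + 4272328 = 4606888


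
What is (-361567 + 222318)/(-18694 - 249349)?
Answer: 139249/268043 ≈ 0.51950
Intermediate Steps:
(-361567 + 222318)/(-18694 - 249349) = -139249/(-268043) = -139249*(-1/268043) = 139249/268043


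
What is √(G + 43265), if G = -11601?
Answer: 4*√1979 ≈ 177.94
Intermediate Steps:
√(G + 43265) = √(-11601 + 43265) = √31664 = 4*√1979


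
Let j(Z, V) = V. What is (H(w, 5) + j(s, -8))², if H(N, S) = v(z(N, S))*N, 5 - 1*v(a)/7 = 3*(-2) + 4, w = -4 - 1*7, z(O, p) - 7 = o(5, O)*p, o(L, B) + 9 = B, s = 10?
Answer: 299209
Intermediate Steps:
o(L, B) = -9 + B
z(O, p) = 7 + p*(-9 + O) (z(O, p) = 7 + (-9 + O)*p = 7 + p*(-9 + O))
w = -11 (w = -4 - 7 = -11)
v(a) = 49 (v(a) = 35 - 7*(3*(-2) + 4) = 35 - 7*(-6 + 4) = 35 - 7*(-2) = 35 + 14 = 49)
H(N, S) = 49*N
(H(w, 5) + j(s, -8))² = (49*(-11) - 8)² = (-539 - 8)² = (-547)² = 299209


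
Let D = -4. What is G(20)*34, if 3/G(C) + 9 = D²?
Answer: 102/7 ≈ 14.571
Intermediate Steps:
G(C) = 3/7 (G(C) = 3/(-9 + (-4)²) = 3/(-9 + 16) = 3/7)
G(20)*34 = (3/7)*34 = 102/7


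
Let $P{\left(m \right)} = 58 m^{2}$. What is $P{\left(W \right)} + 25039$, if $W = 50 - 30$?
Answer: $48239$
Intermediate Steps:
$W = 20$
$P{\left(W \right)} + 25039 = 58 \cdot 20^{2} + 25039 = 58 \cdot 400 + 25039 = 23200 + 25039 = 48239$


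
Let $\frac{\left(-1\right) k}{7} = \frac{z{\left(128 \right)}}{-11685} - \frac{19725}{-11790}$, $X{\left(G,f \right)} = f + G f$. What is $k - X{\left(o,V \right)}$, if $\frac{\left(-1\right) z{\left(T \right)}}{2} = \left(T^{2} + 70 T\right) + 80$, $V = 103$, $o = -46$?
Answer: $\frac{14060804743}{3061470} \approx 4592.8$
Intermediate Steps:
$z{\left(T \right)} = -160 - 140 T - 2 T^{2}$ ($z{\left(T \right)} = - 2 \left(\left(T^{2} + 70 T\right) + 80\right) = - 2 \left(80 + T^{2} + 70 T\right) = -160 - 140 T - 2 T^{2}$)
$k = - \frac{129108707}{3061470}$ ($k = - 7 \left(\frac{-160 - 17920 - 2 \cdot 128^{2}}{-11685} - \frac{19725}{-11790}\right) = - 7 \left(\left(-160 - 17920 - 32768\right) \left(- \frac{1}{11685}\right) - - \frac{1315}{786}\right) = - 7 \left(\left(-160 - 17920 - 32768\right) \left(- \frac{1}{11685}\right) + \frac{1315}{786}\right) = - 7 \left(\left(-50848\right) \left(- \frac{1}{11685}\right) + \frac{1315}{786}\right) = - 7 \left(\frac{50848}{11685} + \frac{1315}{786}\right) = \left(-7\right) \frac{18444101}{3061470} = - \frac{129108707}{3061470} \approx -42.172$)
$k - X{\left(o,V \right)} = - \frac{129108707}{3061470} - 103 \left(1 - 46\right) = - \frac{129108707}{3061470} - 103 \left(-45\right) = - \frac{129108707}{3061470} - -4635 = - \frac{129108707}{3061470} + 4635 = \frac{14060804743}{3061470}$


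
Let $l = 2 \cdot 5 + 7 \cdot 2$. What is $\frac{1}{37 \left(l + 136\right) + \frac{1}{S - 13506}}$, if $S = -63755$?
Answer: $\frac{77261}{457385119} \approx 0.00016892$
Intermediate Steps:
$l = 24$ ($l = 10 + 14 = 24$)
$\frac{1}{37 \left(l + 136\right) + \frac{1}{S - 13506}} = \frac{1}{37 \left(24 + 136\right) + \frac{1}{-63755 - 13506}} = \frac{1}{37 \cdot 160 + \frac{1}{-77261}} = \frac{1}{5920 - \frac{1}{77261}} = \frac{1}{\frac{457385119}{77261}} = \frac{77261}{457385119}$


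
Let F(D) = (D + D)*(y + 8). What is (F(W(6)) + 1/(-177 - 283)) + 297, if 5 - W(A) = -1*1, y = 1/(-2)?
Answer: 178019/460 ≈ 387.00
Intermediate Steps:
y = -½ ≈ -0.50000
W(A) = 6 (W(A) = 5 - (-1) = 5 - 1*(-1) = 5 + 1 = 6)
F(D) = 15*D (F(D) = (D + D)*(-½ + 8) = (2*D)*(15/2) = 15*D)
(F(W(6)) + 1/(-177 - 283)) + 297 = (15*6 + 1/(-177 - 283)) + 297 = (90 + 1/(-460)) + 297 = (90 - 1/460) + 297 = 41399/460 + 297 = 178019/460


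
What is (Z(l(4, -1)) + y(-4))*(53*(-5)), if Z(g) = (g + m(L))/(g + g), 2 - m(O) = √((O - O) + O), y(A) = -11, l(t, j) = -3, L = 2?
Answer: 17225/6 - 265*√2/6 ≈ 2808.4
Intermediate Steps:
m(O) = 2 - √O (m(O) = 2 - √((O - O) + O) = 2 - √(0 + O) = 2 - √O)
Z(g) = (2 + g - √2)/(2*g) (Z(g) = (g + (2 - √2))/(g + g) = (2 + g - √2)/((2*g)) = (2 + g - √2)*(1/(2*g)) = (2 + g - √2)/(2*g))
(Z(l(4, -1)) + y(-4))*(53*(-5)) = ((½)*(2 - 3 - √2)/(-3) - 11)*(53*(-5)) = ((½)*(-⅓)*(-1 - √2) - 11)*(-265) = ((⅙ + √2/6) - 11)*(-265) = (-65/6 + √2/6)*(-265) = 17225/6 - 265*√2/6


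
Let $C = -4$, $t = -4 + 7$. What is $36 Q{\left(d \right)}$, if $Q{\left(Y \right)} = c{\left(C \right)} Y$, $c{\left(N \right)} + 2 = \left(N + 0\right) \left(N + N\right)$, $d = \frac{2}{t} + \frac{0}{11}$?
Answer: $720$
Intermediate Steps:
$t = 3$
$d = \frac{2}{3}$ ($d = \frac{2}{3} + \frac{0}{11} = 2 \cdot \frac{1}{3} + 0 \cdot \frac{1}{11} = \frac{2}{3} + 0 = \frac{2}{3} \approx 0.66667$)
$c{\left(N \right)} = -2 + 2 N^{2}$ ($c{\left(N \right)} = -2 + \left(N + 0\right) \left(N + N\right) = -2 + N 2 N = -2 + 2 N^{2}$)
$Q{\left(Y \right)} = 30 Y$ ($Q{\left(Y \right)} = \left(-2 + 2 \left(-4\right)^{2}\right) Y = \left(-2 + 2 \cdot 16\right) Y = \left(-2 + 32\right) Y = 30 Y$)
$36 Q{\left(d \right)} = 36 \cdot 30 \cdot \frac{2}{3} = 36 \cdot 20 = 720$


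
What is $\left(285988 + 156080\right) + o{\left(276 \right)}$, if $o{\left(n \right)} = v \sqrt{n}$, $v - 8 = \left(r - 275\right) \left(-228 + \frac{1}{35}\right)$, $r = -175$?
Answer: $442068 + \frac{1436332 \sqrt{69}}{7} \approx 2.1465 \cdot 10^{6}$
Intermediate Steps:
$v = \frac{718166}{7}$ ($v = 8 + \left(-175 - 275\right) \left(-228 + \frac{1}{35}\right) = 8 - 450 \left(-228 + \frac{1}{35}\right) = 8 - - \frac{718110}{7} = 8 + \frac{718110}{7} = \frac{718166}{7} \approx 1.026 \cdot 10^{5}$)
$o{\left(n \right)} = \frac{718166 \sqrt{n}}{7}$
$\left(285988 + 156080\right) + o{\left(276 \right)} = \left(285988 + 156080\right) + \frac{718166 \sqrt{276}}{7} = 442068 + \frac{718166 \cdot 2 \sqrt{69}}{7} = 442068 + \frac{1436332 \sqrt{69}}{7}$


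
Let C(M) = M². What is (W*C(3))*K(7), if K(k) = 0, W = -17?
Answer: 0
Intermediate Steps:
(W*C(3))*K(7) = -17*3²*0 = -17*9*0 = -153*0 = 0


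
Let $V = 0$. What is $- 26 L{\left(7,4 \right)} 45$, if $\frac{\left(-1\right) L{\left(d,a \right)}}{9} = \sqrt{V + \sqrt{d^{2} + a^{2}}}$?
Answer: $10530 \sqrt[4]{65} \approx 29899.0$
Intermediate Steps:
$L{\left(d,a \right)} = - 9 \sqrt[4]{a^{2} + d^{2}}$ ($L{\left(d,a \right)} = - 9 \sqrt{0 + \sqrt{d^{2} + a^{2}}} = - 9 \sqrt{0 + \sqrt{a^{2} + d^{2}}} = - 9 \sqrt{\sqrt{a^{2} + d^{2}}} = - 9 \sqrt[4]{a^{2} + d^{2}}$)
$- 26 L{\left(7,4 \right)} 45 = - 26 \left(- 9 \sqrt[4]{4^{2} + 7^{2}}\right) 45 = - 26 \left(- 9 \sqrt[4]{16 + 49}\right) 45 = - 26 \left(- 9 \sqrt[4]{65}\right) 45 = 234 \sqrt[4]{65} \cdot 45 = 10530 \sqrt[4]{65}$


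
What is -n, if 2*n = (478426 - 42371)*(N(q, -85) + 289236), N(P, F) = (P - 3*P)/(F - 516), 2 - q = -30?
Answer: -37899916549750/601 ≈ -6.3061e+10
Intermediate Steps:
q = 32 (q = 2 - 1*(-30) = 2 + 30 = 32)
N(P, F) = -2*P/(-516 + F) (N(P, F) = (-2*P)/(-516 + F) = -2*P/(-516 + F))
n = 37899916549750/601 (n = ((478426 - 42371)*(-2*32/(-516 - 85) + 289236))/2 = (436055*(-2*32/(-601) + 289236))/2 = (436055*(-2*32*(-1/601) + 289236))/2 = (436055*(64/601 + 289236))/2 = (436055*(173830900/601))/2 = (1/2)*(75799833099500/601) = 37899916549750/601 ≈ 6.3061e+10)
-n = -1*37899916549750/601 = -37899916549750/601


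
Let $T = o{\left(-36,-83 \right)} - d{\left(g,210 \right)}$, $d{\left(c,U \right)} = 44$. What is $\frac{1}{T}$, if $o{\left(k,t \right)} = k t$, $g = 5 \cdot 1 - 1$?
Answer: $\frac{1}{2944} \approx 0.00033967$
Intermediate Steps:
$g = 4$ ($g = 5 - 1 = 4$)
$T = 2944$ ($T = \left(-36\right) \left(-83\right) - 44 = 2988 - 44 = 2944$)
$\frac{1}{T} = \frac{1}{2944}$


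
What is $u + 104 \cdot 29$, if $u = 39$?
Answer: $3055$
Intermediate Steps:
$u + 104 \cdot 29 = 39 + 104 \cdot 29 = 39 + 3016 = 3055$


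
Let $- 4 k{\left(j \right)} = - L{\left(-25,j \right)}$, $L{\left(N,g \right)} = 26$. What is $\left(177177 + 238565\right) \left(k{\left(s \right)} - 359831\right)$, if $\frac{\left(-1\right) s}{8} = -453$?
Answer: $-149594157279$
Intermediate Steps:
$s = 3624$ ($s = \left(-8\right) \left(-453\right) = 3624$)
$k{\left(j \right)} = \frac{13}{2}$ ($k{\left(j \right)} = - \frac{\left(-1\right) 26}{4} = \left(- \frac{1}{4}\right) \left(-26\right) = \frac{13}{2}$)
$\left(177177 + 238565\right) \left(k{\left(s \right)} - 359831\right) = \left(177177 + 238565\right) \left(\frac{13}{2} - 359831\right) = 415742 \left(- \frac{719649}{2}\right) = -149594157279$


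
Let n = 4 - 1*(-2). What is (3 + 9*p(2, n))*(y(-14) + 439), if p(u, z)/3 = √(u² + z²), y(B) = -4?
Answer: 1305 + 23490*√10 ≈ 75587.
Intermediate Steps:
n = 6 (n = 4 + 2 = 6)
p(u, z) = 3*√(u² + z²)
(3 + 9*p(2, n))*(y(-14) + 439) = (3 + 9*(3*√(2² + 6²)))*(-4 + 439) = (3 + 9*(3*√(4 + 36)))*435 = (3 + 9*(3*√40))*435 = (3 + 9*(3*(2*√10)))*435 = (3 + 9*(6*√10))*435 = (3 + 54*√10)*435 = 1305 + 23490*√10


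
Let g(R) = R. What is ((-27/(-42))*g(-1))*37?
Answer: -333/14 ≈ -23.786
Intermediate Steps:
((-27/(-42))*g(-1))*37 = (-27/(-42)*(-1))*37 = (-27*(-1/42)*(-1))*37 = ((9/14)*(-1))*37 = -9/14*37 = -333/14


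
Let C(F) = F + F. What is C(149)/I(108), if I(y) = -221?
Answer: -298/221 ≈ -1.3484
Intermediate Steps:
C(F) = 2*F
C(149)/I(108) = (2*149)/(-221) = 298*(-1/221) = -298/221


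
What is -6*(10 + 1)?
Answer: -66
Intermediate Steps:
-6*(10 + 1) = -6*11 = -66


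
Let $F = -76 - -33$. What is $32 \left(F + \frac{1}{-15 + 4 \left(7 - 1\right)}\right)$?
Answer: $- \frac{12352}{9} \approx -1372.4$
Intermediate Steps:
$F = -43$ ($F = -76 + 33 = -43$)
$32 \left(F + \frac{1}{-15 + 4 \left(7 - 1\right)}\right) = 32 \left(-43 + \frac{1}{-15 + 4 \left(7 - 1\right)}\right) = 32 \left(-43 + \frac{1}{-15 + 4 \cdot 6}\right) = 32 \left(-43 + \frac{1}{-15 + 24}\right) = 32 \left(-43 + \frac{1}{9}\right) = 32 \left(- \frac{386}{9}\right) = - \frac{12352}{9}$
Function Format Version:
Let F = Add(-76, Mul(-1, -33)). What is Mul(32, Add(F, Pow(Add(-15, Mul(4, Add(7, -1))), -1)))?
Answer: Rational(-12352, 9) ≈ -1372.4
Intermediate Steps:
F = -43 (F = Add(-76, 33) = -43)
Mul(32, Add(F, Pow(Add(-15, Mul(4, Add(7, -1))), -1))) = Mul(32, Add(-43, Pow(Add(-15, Mul(4, Add(7, -1))), -1))) = Mul(32, Add(-43, Pow(Add(-15, Mul(4, 6)), -1))) = Mul(32, Add(-43, Pow(Add(-15, 24), -1))) = Mul(32, Add(-43, Pow(9, -1))) = Mul(32, Add(-43, Rational(1, 9))) = Mul(32, Rational(-386, 9)) = Rational(-12352, 9)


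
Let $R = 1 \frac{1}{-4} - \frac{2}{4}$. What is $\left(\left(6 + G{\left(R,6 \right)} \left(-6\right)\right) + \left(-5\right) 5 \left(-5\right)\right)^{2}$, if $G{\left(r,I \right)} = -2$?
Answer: $20449$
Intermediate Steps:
$R = - \frac{3}{4}$ ($R = 1 \left(- \frac{1}{4}\right) - \frac{1}{2} = - \frac{1}{4} - \frac{1}{2} = - \frac{3}{4} \approx -0.75$)
$\left(\left(6 + G{\left(R,6 \right)} \left(-6\right)\right) + \left(-5\right) 5 \left(-5\right)\right)^{2} = \left(\left(6 - -12\right) + \left(-5\right) 5 \left(-5\right)\right)^{2} = \left(\left(6 + 12\right) - -125\right)^{2} = \left(18 + 125\right)^{2} = 143^{2} = 20449$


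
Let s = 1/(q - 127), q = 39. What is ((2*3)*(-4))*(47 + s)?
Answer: -12405/11 ≈ -1127.7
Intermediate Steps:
s = -1/88 (s = 1/(39 - 127) = 1/(-88) = -1/88 ≈ -0.011364)
((2*3)*(-4))*(47 + s) = ((2*3)*(-4))*(47 - 1/88) = (6*(-4))*(4135/88) = -24*4135/88 = -12405/11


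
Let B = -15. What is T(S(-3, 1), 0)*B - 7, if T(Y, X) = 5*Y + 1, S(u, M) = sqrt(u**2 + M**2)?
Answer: -22 - 75*sqrt(10) ≈ -259.17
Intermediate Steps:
S(u, M) = sqrt(M**2 + u**2)
T(Y, X) = 1 + 5*Y
T(S(-3, 1), 0)*B - 7 = (1 + 5*sqrt(1**2 + (-3)**2))*(-15) - 7 = (1 + 5*sqrt(1 + 9))*(-15) - 7 = (1 + 5*sqrt(10))*(-15) - 7 = (-15 - 75*sqrt(10)) - 7 = -22 - 75*sqrt(10)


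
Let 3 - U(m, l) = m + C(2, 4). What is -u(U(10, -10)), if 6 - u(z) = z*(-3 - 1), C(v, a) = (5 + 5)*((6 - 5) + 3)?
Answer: 182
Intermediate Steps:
C(v, a) = 40 (C(v, a) = 10*(1 + 3) = 10*4 = 40)
U(m, l) = -37 - m (U(m, l) = 3 - (m + 40) = 3 - (40 + m) = 3 + (-40 - m) = -37 - m)
u(z) = 6 + 4*z (u(z) = 6 - z*(-3 - 1) = 6 - z*(-4) = 6 - (-4)*z = 6 + 4*z)
-u(U(10, -10)) = -(6 + 4*(-37 - 1*10)) = -(6 + 4*(-37 - 10)) = -(6 + 4*(-47)) = -(6 - 188) = -1*(-182) = 182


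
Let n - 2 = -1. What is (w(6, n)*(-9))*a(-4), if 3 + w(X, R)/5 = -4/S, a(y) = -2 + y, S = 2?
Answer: -1350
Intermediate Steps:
n = 1 (n = 2 - 1 = 1)
w(X, R) = -25 (w(X, R) = -15 + 5*(-4/2) = -15 + 5*(-4*1/2) = -15 + 5*(-2) = -15 - 10 = -25)
(w(6, n)*(-9))*a(-4) = (-25*(-9))*(-2 - 4) = 225*(-6) = -1350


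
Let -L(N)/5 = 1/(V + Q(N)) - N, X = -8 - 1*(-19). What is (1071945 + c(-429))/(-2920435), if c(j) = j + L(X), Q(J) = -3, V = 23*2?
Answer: -46077548/125578705 ≈ -0.36692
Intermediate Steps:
V = 46
X = 11 (X = -8 + 19 = 11)
L(N) = -5/43 + 5*N (L(N) = -5*(1/(46 - 3) - N) = -5*(1/43 - N) = -5/43 + 5*N)
c(j) = 2360/43 + j (c(j) = j + (-5/43 + 5*11) = j + (-5/43 + 55) = j + 2360/43 = 2360/43 + j)
(1071945 + c(-429))/(-2920435) = (1071945 + (2360/43 - 429))/(-2920435) = (1071945 - 16087/43)*(-1/2920435) = (46077548/43)*(-1/2920435) = -46077548/125578705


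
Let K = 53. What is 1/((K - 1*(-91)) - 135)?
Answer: 1/9 ≈ 0.11111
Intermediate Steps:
1/((K - 1*(-91)) - 135) = 1/((53 - 1*(-91)) - 135) = 1/((53 + 91) - 135) = 1/(144 - 135) = 1/9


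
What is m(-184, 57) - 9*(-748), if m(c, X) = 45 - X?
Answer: 6720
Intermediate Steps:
m(-184, 57) - 9*(-748) = (45 - 1*57) - 9*(-748) = (45 - 57) + 6732 = -12 + 6732 = 6720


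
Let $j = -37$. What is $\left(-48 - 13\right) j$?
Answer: $2257$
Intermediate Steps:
$\left(-48 - 13\right) j = \left(-48 - 13\right) \left(-37\right) = \left(-61\right) \left(-37\right) = 2257$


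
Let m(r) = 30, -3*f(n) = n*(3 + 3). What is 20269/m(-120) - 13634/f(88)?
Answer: 994091/1320 ≈ 753.10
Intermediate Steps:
f(n) = -2*n (f(n) = -n*(3 + 3)/3 = -n*6/3 = -2*n)
20269/m(-120) - 13634/f(88) = 20269/30 - 13634/((-2*88)) = 20269*(1/30) - 13634/(-176) = 20269/30 - 13634*(-1/176) = 20269/30 + 6817/88 = 994091/1320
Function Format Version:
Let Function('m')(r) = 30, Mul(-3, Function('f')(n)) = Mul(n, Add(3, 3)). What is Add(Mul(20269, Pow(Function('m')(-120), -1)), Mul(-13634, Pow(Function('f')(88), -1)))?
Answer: Rational(994091, 1320) ≈ 753.10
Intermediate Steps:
Function('f')(n) = Mul(-2, n) (Function('f')(n) = Mul(Rational(-1, 3), Mul(n, Add(3, 3))) = Mul(Rational(-1, 3), Mul(n, 6)) = Mul(Rational(-1, 3), Mul(6, n)) = Mul(-2, n))
Add(Mul(20269, Pow(Function('m')(-120), -1)), Mul(-13634, Pow(Function('f')(88), -1))) = Add(Mul(20269, Pow(30, -1)), Mul(-13634, Pow(Mul(-2, 88), -1))) = Add(Mul(20269, Rational(1, 30)), Mul(-13634, Pow(-176, -1))) = Add(Rational(20269, 30), Mul(-13634, Rational(-1, 176))) = Add(Rational(20269, 30), Rational(6817, 88)) = Rational(994091, 1320)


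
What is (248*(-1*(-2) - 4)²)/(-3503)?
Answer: -32/113 ≈ -0.28319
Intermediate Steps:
(248*(-1*(-2) - 4)²)/(-3503) = (248*(2 - 4)²)*(-1/3503) = (248*(-2)²)*(-1/3503) = (248*4)*(-1/3503) = 992*(-1/3503) = -32/113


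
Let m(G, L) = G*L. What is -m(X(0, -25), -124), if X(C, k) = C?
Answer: 0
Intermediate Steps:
-m(X(0, -25), -124) = -0*(-124) = -1*0 = 0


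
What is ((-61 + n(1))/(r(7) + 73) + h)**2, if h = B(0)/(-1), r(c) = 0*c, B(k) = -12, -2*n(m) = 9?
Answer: 2627641/21316 ≈ 123.27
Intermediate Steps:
n(m) = -9/2 (n(m) = -1/2*9 = -9/2)
r(c) = 0
h = 12 (h = -12/(-1) = -12*(-1) = 12)
((-61 + n(1))/(r(7) + 73) + h)**2 = ((-61 - 9/2)/(0 + 73) + 12)**2 = (-131/2/73 + 12)**2 = (-131/2*1/73 + 12)**2 = (-131/146 + 12)**2 = (1621/146)**2 = 2627641/21316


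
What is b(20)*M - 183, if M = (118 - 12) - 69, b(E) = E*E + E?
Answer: 15357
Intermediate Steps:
b(E) = E + E² (b(E) = E² + E = E + E²)
M = 37 (M = 106 - 69 = 37)
b(20)*M - 183 = (20*(1 + 20))*37 - 183 = (20*21)*37 - 183 = 420*37 - 183 = 15540 - 183 = 15357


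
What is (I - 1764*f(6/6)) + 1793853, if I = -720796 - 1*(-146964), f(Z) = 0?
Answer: 1220021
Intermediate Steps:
I = -573832 (I = -720796 + 146964 = -573832)
(I - 1764*f(6/6)) + 1793853 = (-573832 - 1764*0) + 1793853 = (-573832 + 0) + 1793853 = -573832 + 1793853 = 1220021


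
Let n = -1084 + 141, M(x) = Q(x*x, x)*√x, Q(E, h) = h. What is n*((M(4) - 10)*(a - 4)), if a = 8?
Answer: 7544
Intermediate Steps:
M(x) = x^(3/2) (M(x) = x*√x = x^(3/2))
n = -943
n*((M(4) - 10)*(a - 4)) = -943*(4^(3/2) - 10)*(8 - 4) = -943*(8 - 10)*4 = -(-1886)*4 = -943*(-8) = 7544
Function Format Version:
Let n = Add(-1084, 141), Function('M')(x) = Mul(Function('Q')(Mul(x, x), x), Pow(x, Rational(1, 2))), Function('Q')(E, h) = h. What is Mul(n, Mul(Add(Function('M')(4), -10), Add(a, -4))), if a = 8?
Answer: 7544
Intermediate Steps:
Function('M')(x) = Pow(x, Rational(3, 2)) (Function('M')(x) = Mul(x, Pow(x, Rational(1, 2))) = Pow(x, Rational(3, 2)))
n = -943
Mul(n, Mul(Add(Function('M')(4), -10), Add(a, -4))) = Mul(-943, Mul(Add(Pow(4, Rational(3, 2)), -10), Add(8, -4))) = Mul(-943, Mul(Add(8, -10), 4)) = Mul(-943, Mul(-2, 4)) = Mul(-943, -8) = 7544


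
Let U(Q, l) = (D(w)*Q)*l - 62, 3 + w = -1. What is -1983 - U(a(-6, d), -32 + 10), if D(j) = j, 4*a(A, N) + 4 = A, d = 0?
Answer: -1701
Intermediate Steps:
a(A, N) = -1 + A/4
w = -4 (w = -3 - 1 = -4)
U(Q, l) = -62 - 4*Q*l (U(Q, l) = (-4*Q)*l - 62 = -4*Q*l - 62 = -62 - 4*Q*l)
-1983 - U(a(-6, d), -32 + 10) = -1983 - (-62 - 4*(-1 + (¼)*(-6))*(-32 + 10)) = -1983 - (-62 - 4*(-1 - 3/2)*(-22)) = -1983 - (-62 - 4*(-5/2)*(-22)) = -1983 - (-62 - 220) = -1983 - 1*(-282) = -1983 + 282 = -1701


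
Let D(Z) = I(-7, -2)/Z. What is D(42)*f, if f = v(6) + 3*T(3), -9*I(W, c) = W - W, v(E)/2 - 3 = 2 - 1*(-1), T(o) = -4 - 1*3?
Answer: 0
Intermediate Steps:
T(o) = -7 (T(o) = -4 - 3 = -7)
v(E) = 12 (v(E) = 6 + 2*(2 - 1*(-1)) = 6 + 2*(2 + 1) = 6 + 2*3 = 6 + 6 = 12)
I(W, c) = 0 (I(W, c) = -(W - W)/9 = -⅑*0 = 0)
D(Z) = 0 (D(Z) = 0/Z = 0)
f = -9 (f = 12 + 3*(-7) = 12 - 21 = -9)
D(42)*f = 0*(-9) = 0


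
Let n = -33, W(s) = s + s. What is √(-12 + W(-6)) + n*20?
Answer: -660 + 2*I*√6 ≈ -660.0 + 4.899*I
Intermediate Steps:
W(s) = 2*s
√(-12 + W(-6)) + n*20 = √(-12 + 2*(-6)) - 33*20 = √(-12 - 12) - 660 = √(-24) - 660 = 2*I*√6 - 660 = -660 + 2*I*√6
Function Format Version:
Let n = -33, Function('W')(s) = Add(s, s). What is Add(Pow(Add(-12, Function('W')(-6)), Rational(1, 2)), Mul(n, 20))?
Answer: Add(-660, Mul(2, I, Pow(6, Rational(1, 2)))) ≈ Add(-660.00, Mul(4.8990, I))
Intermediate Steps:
Function('W')(s) = Mul(2, s)
Add(Pow(Add(-12, Function('W')(-6)), Rational(1, 2)), Mul(n, 20)) = Add(Pow(Add(-12, Mul(2, -6)), Rational(1, 2)), Mul(-33, 20)) = Add(Pow(Add(-12, -12), Rational(1, 2)), -660) = Add(Pow(-24, Rational(1, 2)), -660) = Add(Mul(2, I, Pow(6, Rational(1, 2))), -660) = Add(-660, Mul(2, I, Pow(6, Rational(1, 2))))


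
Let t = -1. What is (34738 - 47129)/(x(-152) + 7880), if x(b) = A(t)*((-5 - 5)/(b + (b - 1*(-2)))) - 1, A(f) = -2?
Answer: -1871041/1189719 ≈ -1.5727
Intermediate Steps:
x(b) = -1 + 20/(2 + 2*b) (x(b) = -2*(-5 - 5)/(b + (b - 1*(-2))) - 1 = -(-20)/(b + (b + 2)) - 1 = -(-20)/(b + (2 + b)) - 1 = -(-20)/(2 + 2*b) - 1 = 20/(2 + 2*b) - 1 = -1 + 20/(2 + 2*b))
(34738 - 47129)/(x(-152) + 7880) = (34738 - 47129)/((9 - 1*(-152))/(1 - 152) + 7880) = -12391/((9 + 152)/(-151) + 7880) = -12391/(-1/151*161 + 7880) = -12391/(-161/151 + 7880) = -12391/1189719/151 = -12391*151/1189719 = -1871041/1189719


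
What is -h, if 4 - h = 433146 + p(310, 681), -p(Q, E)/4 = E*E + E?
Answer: -1424626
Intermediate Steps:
p(Q, E) = -4*E - 4*E**2 (p(Q, E) = -4*(E*E + E) = -4*(E**2 + E) = -4*(E + E**2) = -4*E - 4*E**2)
h = 1424626 (h = 4 - (433146 - 4*681*(1 + 681)) = 4 - (433146 - 4*681*682) = 4 - (433146 - 1857768) = 4 - 1*(-1424622) = 4 + 1424622 = 1424626)
-h = -1*1424626 = -1424626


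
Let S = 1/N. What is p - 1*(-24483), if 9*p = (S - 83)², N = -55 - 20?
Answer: 1278214951/50625 ≈ 25249.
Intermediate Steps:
N = -75
S = -1/75 (S = 1/(-75) = -1/75 ≈ -0.013333)
p = 38763076/50625 (p = (-1/75 - 83)²/9 = (-6226/75)²/9 = (⅑)*(38763076/5625) = 38763076/50625 ≈ 765.69)
p - 1*(-24483) = 38763076/50625 - 1*(-24483) = 38763076/50625 + 24483 = 1278214951/50625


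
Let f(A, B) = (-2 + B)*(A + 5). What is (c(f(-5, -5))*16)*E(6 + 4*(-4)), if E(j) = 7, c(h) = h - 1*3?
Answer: -336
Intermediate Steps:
f(A, B) = (-2 + B)*(5 + A)
c(h) = -3 + h (c(h) = h - 3 = -3 + h)
(c(f(-5, -5))*16)*E(6 + 4*(-4)) = ((-3 + (-10 - 2*(-5) + 5*(-5) - 5*(-5)))*16)*7 = ((-3 + (-10 + 10 - 25 + 25))*16)*7 = ((-3 + 0)*16)*7 = -3*16*7 = -48*7 = -336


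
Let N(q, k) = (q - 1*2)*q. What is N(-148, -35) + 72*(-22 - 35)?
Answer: 18096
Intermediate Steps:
N(q, k) = q*(-2 + q) (N(q, k) = (q - 2)*q = (-2 + q)*q = q*(-2 + q))
N(-148, -35) + 72*(-22 - 35) = -148*(-2 - 148) + 72*(-22 - 35) = -148*(-150) + 72*(-57) = 22200 - 4104 = 18096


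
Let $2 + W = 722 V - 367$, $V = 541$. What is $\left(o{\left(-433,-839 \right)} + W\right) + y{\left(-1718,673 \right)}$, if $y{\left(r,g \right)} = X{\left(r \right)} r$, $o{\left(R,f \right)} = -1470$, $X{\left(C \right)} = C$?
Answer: $3340287$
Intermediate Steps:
$W = 390233$ ($W = -2 + \left(722 \cdot 541 - 367\right) = -2 + \left(390602 - 367\right) = -2 + 390235 = 390233$)
$y{\left(r,g \right)} = r^{2}$ ($y{\left(r,g \right)} = r r = r^{2}$)
$\left(o{\left(-433,-839 \right)} + W\right) + y{\left(-1718,673 \right)} = \left(-1470 + 390233\right) + \left(-1718\right)^{2} = 388763 + 2951524 = 3340287$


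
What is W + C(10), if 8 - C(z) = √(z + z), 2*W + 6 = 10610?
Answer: 5310 - 2*√5 ≈ 5305.5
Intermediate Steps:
W = 5302 (W = -3 + (½)*10610 = -3 + 5305 = 5302)
C(z) = 8 - √2*√z (C(z) = 8 - √(z + z) = 8 - √(2*z) = 8 - √2*√z)
W + C(10) = 5302 + (8 - √2*√10) = 5302 + (8 - 2*√5) = 5310 - 2*√5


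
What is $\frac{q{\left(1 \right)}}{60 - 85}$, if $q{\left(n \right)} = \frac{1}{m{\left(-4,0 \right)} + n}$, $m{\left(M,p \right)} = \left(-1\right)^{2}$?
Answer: $- \frac{1}{50} \approx -0.02$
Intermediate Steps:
$m{\left(M,p \right)} = 1$
$q{\left(n \right)} = \frac{1}{1 + n}$
$\frac{q{\left(1 \right)}}{60 - 85} = \frac{1}{\left(1 + 1\right) \left(60 - 85\right)} = \frac{1}{2 \left(60 - 85\right)} = \frac{1}{2 \left(-25\right)} = \frac{1}{2} \left(- \frac{1}{25}\right) = - \frac{1}{50}$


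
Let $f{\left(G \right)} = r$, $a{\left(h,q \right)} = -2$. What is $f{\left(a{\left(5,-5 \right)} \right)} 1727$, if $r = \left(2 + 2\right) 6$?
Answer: $41448$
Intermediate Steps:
$r = 24$ ($r = 4 \cdot 6 = 24$)
$f{\left(G \right)} = 24$
$f{\left(a{\left(5,-5 \right)} \right)} 1727 = 24 \cdot 1727 = 41448$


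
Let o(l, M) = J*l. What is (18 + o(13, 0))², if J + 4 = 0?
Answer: 1156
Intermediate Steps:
J = -4 (J = -4 + 0 = -4)
o(l, M) = -4*l
(18 + o(13, 0))² = (18 - 4*13)² = (18 - 52)² = (-34)² = 1156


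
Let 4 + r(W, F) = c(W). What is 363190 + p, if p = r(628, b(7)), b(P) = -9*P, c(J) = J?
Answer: 363814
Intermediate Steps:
r(W, F) = -4 + W
p = 624 (p = -4 + 628 = 624)
363190 + p = 363190 + 624 = 363814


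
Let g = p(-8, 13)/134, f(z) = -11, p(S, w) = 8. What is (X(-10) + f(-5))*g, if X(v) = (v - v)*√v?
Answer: -44/67 ≈ -0.65672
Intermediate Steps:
X(v) = 0 (X(v) = 0*√v = 0)
g = 4/67 (g = 8/134 = 8*(1/134) = 4/67 ≈ 0.059702)
(X(-10) + f(-5))*g = (0 - 11)*(4/67) = -11*4/67 = -44/67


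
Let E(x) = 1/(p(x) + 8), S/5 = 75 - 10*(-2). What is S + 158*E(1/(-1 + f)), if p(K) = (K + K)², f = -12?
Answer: 335401/678 ≈ 494.69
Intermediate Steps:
p(K) = 4*K² (p(K) = (2*K)² = 4*K²)
S = 475 (S = 5*(75 - 10*(-2)) = 5*(75 + 20) = 5*95 = 475)
E(x) = 1/(8 + 4*x²) (E(x) = 1/(4*x² + 8) = 1/(8 + 4*x²))
S + 158*E(1/(-1 + f)) = 475 + 158*(1/(4*(2 + (1/(-1 - 12))²))) = 475 + 158*(1/(4*(2 + (1/(-13))²))) = 475 + 158*(1/(4*(2 + (-1/13)²))) = 475 + 158*(1/(4*(2 + 1/169))) = 475 + 158*(1/(4*(339/169))) = 475 + 158*((¼)*(169/339)) = 475 + 158*(169/1356) = 475 + 13351/678 = 335401/678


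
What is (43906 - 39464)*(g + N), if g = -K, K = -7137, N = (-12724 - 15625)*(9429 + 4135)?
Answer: -1708032060958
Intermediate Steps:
N = -384525836 (N = -28349*13564 = -384525836)
g = 7137 (g = -1*(-7137) = 7137)
(43906 - 39464)*(g + N) = (43906 - 39464)*(7137 - 384525836) = 4442*(-384518699) = -1708032060958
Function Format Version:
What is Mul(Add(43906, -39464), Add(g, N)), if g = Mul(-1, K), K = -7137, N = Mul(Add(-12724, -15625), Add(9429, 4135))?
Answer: -1708032060958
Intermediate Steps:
N = -384525836 (N = Mul(-28349, 13564) = -384525836)
g = 7137 (g = Mul(-1, -7137) = 7137)
Mul(Add(43906, -39464), Add(g, N)) = Mul(Add(43906, -39464), Add(7137, -384525836)) = Mul(4442, -384518699) = -1708032060958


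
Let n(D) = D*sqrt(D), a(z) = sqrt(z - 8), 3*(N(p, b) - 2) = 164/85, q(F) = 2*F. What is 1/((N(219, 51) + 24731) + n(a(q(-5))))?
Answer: 255/(6307079 + 765*2**(3/4)*sqrt(3)*I**(3/2)) ≈ 4.0441e-5 - 1.0106e-8*I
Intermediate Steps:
N(p, b) = 674/255 (N(p, b) = 2 + (164/85)/3 = 2 + (164*(1/85))/3 = 2 + (1/3)*(164/85) = 2 + 164/255 = 674/255)
a(z) = sqrt(-8 + z)
n(D) = D**(3/2)
1/((N(219, 51) + 24731) + n(a(q(-5)))) = 1/((674/255 + 24731) + (sqrt(-8 + 2*(-5)))**(3/2)) = 1/(6307079/255 + (sqrt(-8 - 10))**(3/2)) = 1/(6307079/255 + (sqrt(-18))**(3/2)) = 1/(6307079/255 + (3*I*sqrt(2))**(3/2)) = 1/(6307079/255 + 3*2**(3/4)*sqrt(3)*I**(3/2))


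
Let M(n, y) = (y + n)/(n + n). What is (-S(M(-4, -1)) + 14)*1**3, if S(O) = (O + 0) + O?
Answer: 51/4 ≈ 12.750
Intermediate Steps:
M(n, y) = (n + y)/(2*n) (M(n, y) = (n + y)/((2*n)) = (n + y)*(1/(2*n)) = (n + y)/(2*n))
S(O) = 2*O (S(O) = O + O = 2*O)
(-S(M(-4, -1)) + 14)*1**3 = (-2*(1/2)*(-4 - 1)/(-4) + 14)*1**3 = (-2*(1/2)*(-1/4)*(-5) + 14)*1 = (-2*5/8 + 14)*1 = (-1*5/4 + 14)*1 = (-5/4 + 14)*1 = (51/4)*1 = 51/4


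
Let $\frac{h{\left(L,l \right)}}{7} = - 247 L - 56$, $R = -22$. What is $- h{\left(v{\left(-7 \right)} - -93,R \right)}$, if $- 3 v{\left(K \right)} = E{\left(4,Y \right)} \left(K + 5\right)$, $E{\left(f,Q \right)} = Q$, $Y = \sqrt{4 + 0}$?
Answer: $\frac{490483}{3} \approx 1.6349 \cdot 10^{5}$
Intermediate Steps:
$Y = 2$ ($Y = \sqrt{4} = 2$)
$v{\left(K \right)} = - \frac{10}{3} - \frac{2 K}{3}$ ($v{\left(K \right)} = - \frac{2 \left(K + 5\right)}{3} = - \frac{2 \left(5 + K\right)}{3} = - \frac{10 + 2 K}{3} = - \frac{10}{3} - \frac{2 K}{3}$)
$h{\left(L,l \right)} = -392 - 1729 L$ ($h{\left(L,l \right)} = 7 \left(- 247 L - 56\right) = 7 \left(-56 - 247 L\right) = -392 - 1729 L$)
$- h{\left(v{\left(-7 \right)} - -93,R \right)} = - (-392 - 1729 \left(\left(- \frac{10}{3} - - \frac{14}{3}\right) - -93\right)) = - (-392 - 1729 \left(\left(- \frac{10}{3} + \frac{14}{3}\right) + 93\right)) = - (-392 - 1729 \left(\frac{4}{3} + 93\right)) = - (-392 - \frac{489307}{3}) = \left(-1\right) \left(- \frac{490483}{3}\right) = \frac{490483}{3}$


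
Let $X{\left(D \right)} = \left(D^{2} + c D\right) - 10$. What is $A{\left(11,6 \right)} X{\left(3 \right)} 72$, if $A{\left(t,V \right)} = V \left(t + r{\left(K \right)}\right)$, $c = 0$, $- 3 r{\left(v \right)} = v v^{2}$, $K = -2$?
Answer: $-5904$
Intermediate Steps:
$r{\left(v \right)} = - \frac{v^{3}}{3}$ ($r{\left(v \right)} = - \frac{v v^{2}}{3} = - \frac{v^{3}}{3}$)
$A{\left(t,V \right)} = V \left(\frac{8}{3} + t\right)$ ($A{\left(t,V \right)} = V \left(t - \frac{\left(-2\right)^{3}}{3}\right) = V \left(t - - \frac{8}{3}\right) = V \left(t + \frac{8}{3}\right) = V \left(\frac{8}{3} + t\right)$)
$X{\left(D \right)} = -10 + D^{2}$ ($X{\left(D \right)} = \left(D^{2} + 0 D\right) - 10 = \left(D^{2} + 0\right) - 10 = D^{2} - 10 = -10 + D^{2}$)
$A{\left(11,6 \right)} X{\left(3 \right)} 72 = \frac{1}{3} \cdot 6 \left(8 + 3 \cdot 11\right) \left(-10 + 3^{2}\right) 72 = \frac{1}{3} \cdot 6 \left(8 + 33\right) \left(-10 + 9\right) 72 = \frac{1}{3} \cdot 6 \cdot 41 \left(-1\right) 72 = 82 \left(-1\right) 72 = \left(-82\right) 72 = -5904$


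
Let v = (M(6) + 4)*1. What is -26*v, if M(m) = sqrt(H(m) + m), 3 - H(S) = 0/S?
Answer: -182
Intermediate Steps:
H(S) = 3 (H(S) = 3 - 0/S = 3 - 1*0 = 3 + 0 = 3)
M(m) = sqrt(3 + m)
v = 7 (v = (sqrt(3 + 6) + 4)*1 = (sqrt(9) + 4)*1 = (3 + 4)*1 = 7*1 = 7)
-26*v = -26*7 = -182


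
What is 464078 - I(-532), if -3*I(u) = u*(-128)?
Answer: 1460330/3 ≈ 4.8678e+5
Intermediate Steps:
I(u) = 128*u/3 (I(u) = -u*(-128)/3 = -(-128)*u/3 = 128*u/3)
464078 - I(-532) = 464078 - 128*(-532)/3 = 464078 - 1*(-68096/3) = 464078 + 68096/3 = 1460330/3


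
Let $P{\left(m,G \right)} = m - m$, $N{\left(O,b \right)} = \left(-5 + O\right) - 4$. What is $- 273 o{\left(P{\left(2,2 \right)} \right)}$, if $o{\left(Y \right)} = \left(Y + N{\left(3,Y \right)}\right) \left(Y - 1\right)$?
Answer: $-1638$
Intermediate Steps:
$N{\left(O,b \right)} = -9 + O$
$P{\left(m,G \right)} = 0$
$o{\left(Y \right)} = \left(-1 + Y\right) \left(-6 + Y\right)$ ($o{\left(Y \right)} = \left(Y + \left(-9 + 3\right)\right) \left(Y - 1\right) = \left(Y - 6\right) \left(-1 + Y\right) = \left(-6 + Y\right) \left(-1 + Y\right) = \left(-1 + Y\right) \left(-6 + Y\right)$)
$- 273 o{\left(P{\left(2,2 \right)} \right)} = - 273 \left(6 + 0^{2} - 0\right) = - 273 \left(6 + 0 + 0\right) = \left(-273\right) 6 = -1638$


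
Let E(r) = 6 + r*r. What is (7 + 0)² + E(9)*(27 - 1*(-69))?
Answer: 8401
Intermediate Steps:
E(r) = 6 + r²
(7 + 0)² + E(9)*(27 - 1*(-69)) = (7 + 0)² + (6 + 9²)*(27 - 1*(-69)) = 7² + (6 + 81)*(27 + 69) = 49 + 87*96 = 49 + 8352 = 8401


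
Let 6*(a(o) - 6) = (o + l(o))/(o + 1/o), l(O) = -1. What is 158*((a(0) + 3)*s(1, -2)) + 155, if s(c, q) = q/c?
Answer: -2689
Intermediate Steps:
a(o) = 6 + (-1 + o)/(6*(o + 1/o)) (a(o) = 6 + ((o - 1)/(o + 1/o))/6 = 6 + ((-1 + o)/(o + 1/o))/6 = 6 + (-1 + o)/(6*(o + 1/o)))
158*((a(0) + 3)*s(1, -2)) + 155 = 158*(((36 - 1*0 + 37*0**2)/(6*(1 + 0**2)) + 3)*(-2/1)) + 155 = 158*(((36 + 0 + 37*0)/(6*(1 + 0)) + 3)*(-2*1)) + 155 = 158*(((1/6)*(36 + 0 + 0)/1 + 3)*(-2)) + 155 = 158*(((1/6)*1*36 + 3)*(-2)) + 155 = 158*((6 + 3)*(-2)) + 155 = 158*(9*(-2)) + 155 = 158*(-18) + 155 = -2844 + 155 = -2689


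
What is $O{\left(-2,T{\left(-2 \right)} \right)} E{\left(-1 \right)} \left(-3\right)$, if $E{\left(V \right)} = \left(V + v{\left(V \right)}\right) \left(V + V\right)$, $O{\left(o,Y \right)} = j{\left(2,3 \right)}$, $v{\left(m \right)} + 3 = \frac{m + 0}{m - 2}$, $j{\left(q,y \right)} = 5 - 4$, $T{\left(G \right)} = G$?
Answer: $-22$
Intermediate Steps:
$j{\left(q,y \right)} = 1$
$v{\left(m \right)} = -3 + \frac{m}{-2 + m}$ ($v{\left(m \right)} = -3 + \frac{m + 0}{m - 2} = -3 + \frac{m}{-2 + m}$)
$O{\left(o,Y \right)} = 1$
$E{\left(V \right)} = 2 V \left(V + \frac{2 \left(3 - V\right)}{-2 + V}\right)$ ($E{\left(V \right)} = \left(V + \frac{2 \left(3 - V\right)}{-2 + V}\right) \left(V + V\right) = \left(V + \frac{2 \left(3 - V\right)}{-2 + V}\right) 2 V = 2 V \left(V + \frac{2 \left(3 - V\right)}{-2 + V}\right)$)
$O{\left(-2,T{\left(-2 \right)} \right)} E{\left(-1 \right)} \left(-3\right) = 1 \cdot 2 \left(-1\right) \frac{1}{-2 - 1} \left(6 + \left(-1\right)^{2} - -4\right) \left(-3\right) = 1 \cdot 2 \left(-1\right) \frac{1}{-3} \left(6 + 1 + 4\right) \left(-3\right) = 1 \cdot 2 \left(-1\right) \left(- \frac{1}{3}\right) 11 \left(-3\right) = 1 \cdot \frac{22}{3} \left(-3\right) = \frac{22}{3} \left(-3\right) = -22$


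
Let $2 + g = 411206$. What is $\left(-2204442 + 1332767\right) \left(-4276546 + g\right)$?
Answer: $3369321987850$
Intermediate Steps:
$g = 411204$ ($g = -2 + 411206 = 411204$)
$\left(-2204442 + 1332767\right) \left(-4276546 + g\right) = \left(-2204442 + 1332767\right) \left(-4276546 + 411204\right) = \left(-871675\right) \left(-3865342\right) = 3369321987850$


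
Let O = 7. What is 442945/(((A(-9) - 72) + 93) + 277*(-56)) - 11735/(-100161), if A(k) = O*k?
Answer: -44183287955/1557904194 ≈ -28.361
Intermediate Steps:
A(k) = 7*k
442945/(((A(-9) - 72) + 93) + 277*(-56)) - 11735/(-100161) = 442945/(((7*(-9) - 72) + 93) + 277*(-56)) - 11735/(-100161) = 442945/(((-63 - 72) + 93) - 15512) - 11735*(-1/100161) = 442945/((-135 + 93) - 15512) + 11735/100161 = 442945/(-42 - 15512) + 11735/100161 = 442945/(-15554) + 11735/100161 = 442945*(-1/15554) + 11735/100161 = -442945/15554 + 11735/100161 = -44183287955/1557904194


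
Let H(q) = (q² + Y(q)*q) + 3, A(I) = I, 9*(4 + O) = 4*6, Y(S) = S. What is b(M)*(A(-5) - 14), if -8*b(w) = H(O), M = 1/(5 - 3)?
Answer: 1121/72 ≈ 15.569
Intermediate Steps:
O = -4/3 (O = -4 + (4*6)/9 = -4 + (⅑)*24 = -4 + 8/3 = -4/3 ≈ -1.3333)
M = ½ (M = 1/2 = ½ ≈ 0.50000)
H(q) = 3 + 2*q² (H(q) = (q² + q*q) + 3 = (q² + q²) + 3 = 2*q² + 3 = 3 + 2*q²)
b(w) = -59/72 (b(w) = -(3 + 2*(-4/3)²)/8 = -(3 + 2*(16/9))/8 = -(3 + 32/9)/8 = -⅛*59/9 = -59/72)
b(M)*(A(-5) - 14) = -59*(-5 - 14)/72 = -59/72*(-19) = 1121/72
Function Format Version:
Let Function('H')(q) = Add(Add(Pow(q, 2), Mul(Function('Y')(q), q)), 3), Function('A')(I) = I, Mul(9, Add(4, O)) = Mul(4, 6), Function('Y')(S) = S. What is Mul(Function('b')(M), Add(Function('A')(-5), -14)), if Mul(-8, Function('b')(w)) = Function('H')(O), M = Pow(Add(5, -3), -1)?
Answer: Rational(1121, 72) ≈ 15.569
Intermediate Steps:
O = Rational(-4, 3) (O = Add(-4, Mul(Rational(1, 9), Mul(4, 6))) = Add(-4, Mul(Rational(1, 9), 24)) = Add(-4, Rational(8, 3)) = Rational(-4, 3) ≈ -1.3333)
M = Rational(1, 2) (M = Pow(2, -1) = Rational(1, 2) ≈ 0.50000)
Function('H')(q) = Add(3, Mul(2, Pow(q, 2))) (Function('H')(q) = Add(Add(Pow(q, 2), Mul(q, q)), 3) = Add(Add(Pow(q, 2), Pow(q, 2)), 3) = Add(Mul(2, Pow(q, 2)), 3) = Add(3, Mul(2, Pow(q, 2))))
Function('b')(w) = Rational(-59, 72) (Function('b')(w) = Mul(Rational(-1, 8), Add(3, Mul(2, Pow(Rational(-4, 3), 2)))) = Mul(Rational(-1, 8), Add(3, Mul(2, Rational(16, 9)))) = Mul(Rational(-1, 8), Add(3, Rational(32, 9))) = Mul(Rational(-1, 8), Rational(59, 9)) = Rational(-59, 72))
Mul(Function('b')(M), Add(Function('A')(-5), -14)) = Mul(Rational(-59, 72), Add(-5, -14)) = Mul(Rational(-59, 72), -19) = Rational(1121, 72)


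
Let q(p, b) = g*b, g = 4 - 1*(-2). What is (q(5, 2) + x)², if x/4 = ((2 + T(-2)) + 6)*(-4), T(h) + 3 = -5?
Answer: 144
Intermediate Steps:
g = 6 (g = 4 + 2 = 6)
T(h) = -8 (T(h) = -3 - 5 = -8)
q(p, b) = 6*b
x = 0 (x = 4*(((2 - 8) + 6)*(-4)) = 4*((-6 + 6)*(-4)) = 4*(0*(-4)) = 4*0 = 0)
(q(5, 2) + x)² = (6*2 + 0)² = (12 + 0)² = 12² = 144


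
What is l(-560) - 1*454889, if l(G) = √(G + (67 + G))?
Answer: -454889 + 9*I*√13 ≈ -4.5489e+5 + 32.45*I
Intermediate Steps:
l(G) = √(67 + 2*G)
l(-560) - 1*454889 = √(67 + 2*(-560)) - 1*454889 = √(67 - 1120) - 454889 = √(-1053) - 454889 = 9*I*√13 - 454889 = -454889 + 9*I*√13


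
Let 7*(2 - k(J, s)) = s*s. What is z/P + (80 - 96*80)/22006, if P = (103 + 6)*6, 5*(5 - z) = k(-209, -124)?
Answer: 27990537/83952890 ≈ 0.33341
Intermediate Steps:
k(J, s) = 2 - s²/7 (k(J, s) = 2 - s*s/7 = 2 - s²/7)
z = 15537/35 (z = 5 - (2 - ⅐*(-124)²)/5 = 5 - (2 - ⅐*15376)/5 = 5 - (2 - 15376/7)/5 = 5 - ⅕*(-15362/7) = 5 + 15362/35 = 15537/35 ≈ 443.91)
P = 654 (P = 109*6 = 654)
z/P + (80 - 96*80)/22006 = (15537/35)/654 + (80 - 96*80)/22006 = (15537/35)*(1/654) + (80 - 7680)*(1/22006) = 5179/7630 - 7600*1/22006 = 5179/7630 - 3800/11003 = 27990537/83952890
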